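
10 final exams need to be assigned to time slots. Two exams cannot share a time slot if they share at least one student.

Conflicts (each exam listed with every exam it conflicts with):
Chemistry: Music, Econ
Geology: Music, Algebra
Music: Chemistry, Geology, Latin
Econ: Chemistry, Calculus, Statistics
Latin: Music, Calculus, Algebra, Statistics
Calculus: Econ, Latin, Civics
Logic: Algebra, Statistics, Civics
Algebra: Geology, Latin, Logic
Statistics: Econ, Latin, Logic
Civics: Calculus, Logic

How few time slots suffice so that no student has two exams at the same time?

The cycle Statistics-Econ-Calculus-Civics-Logic-Statistics has odd length 5, so it cannot be 2-colored; at least 3 time slots are needed.
3 time slots suffice: time slot 1 → {Geology, Econ, Latin, Logic}; time slot 2 → {Music, Calculus, Algebra, Statistics}; time slot 3 → {Chemistry, Civics}. Each listed conflict is separated.

3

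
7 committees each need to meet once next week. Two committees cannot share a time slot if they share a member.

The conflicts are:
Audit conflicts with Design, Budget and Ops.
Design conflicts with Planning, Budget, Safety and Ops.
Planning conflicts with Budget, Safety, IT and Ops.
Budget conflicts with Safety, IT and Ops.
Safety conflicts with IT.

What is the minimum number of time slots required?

Design, Planning, Budget, Safety are mutually in conflict, so at least 4 time slots are needed.
Using 4 time slots: Audit=3, Design=2, Planning=3, Budget=1, Safety=4, IT=2, Ops=4. No two conflicting committees share a time slot.

4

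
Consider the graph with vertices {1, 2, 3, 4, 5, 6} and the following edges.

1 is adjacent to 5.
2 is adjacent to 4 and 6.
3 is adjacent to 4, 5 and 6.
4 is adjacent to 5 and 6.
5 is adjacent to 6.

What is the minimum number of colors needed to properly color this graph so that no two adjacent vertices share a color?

4

3, 4, 5, 6 form a clique, so at least 4 colors are needed.
4 colors suffice: 1=blue, 2=red, 3=yellow, 4=green, 5=red, 6=blue. No two adjacent vertices share a color.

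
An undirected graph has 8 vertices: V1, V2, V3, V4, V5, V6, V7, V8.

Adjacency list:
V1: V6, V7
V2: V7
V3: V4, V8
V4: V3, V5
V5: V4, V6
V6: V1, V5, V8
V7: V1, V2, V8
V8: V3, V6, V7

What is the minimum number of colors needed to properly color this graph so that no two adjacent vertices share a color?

The cycle V5-V4-V3-V8-V6-V5 has odd length 5, so it cannot be 2-colored; at least 3 colors are needed.
3 colors suffice: color R → {V3, V6, V7}; color B → {V1, V2, V4, V8}; color G → {V5}. No two adjacent vertices share a color.

3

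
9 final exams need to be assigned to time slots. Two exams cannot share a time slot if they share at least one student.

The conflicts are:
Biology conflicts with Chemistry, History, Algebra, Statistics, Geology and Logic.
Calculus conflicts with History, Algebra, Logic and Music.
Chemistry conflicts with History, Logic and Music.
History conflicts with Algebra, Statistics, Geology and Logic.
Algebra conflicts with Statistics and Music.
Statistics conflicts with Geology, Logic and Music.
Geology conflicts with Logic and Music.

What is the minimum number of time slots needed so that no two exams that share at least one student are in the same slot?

Biology, History, Statistics, Geology, Logic all conflict with each other, so at least 5 time slots are needed.
Using 5 time slots: Biology=3, Calculus=2, Chemistry=2, History=1, Algebra=4, Statistics=2, Geology=5, Logic=4, Music=1. Every pair that conflicts lands in different time slots.

5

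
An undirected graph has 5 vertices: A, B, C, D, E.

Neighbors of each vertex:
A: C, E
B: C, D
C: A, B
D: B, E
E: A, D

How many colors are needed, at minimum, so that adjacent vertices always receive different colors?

3

The cycle C-A-E-D-B-C has odd length 5, so it cannot be 2-colored; at least 3 colors are needed.
3 colors suffice: color 1 → {C, E}; color 2 → {A, B}; color 3 → {D}. No two adjacent vertices share a color.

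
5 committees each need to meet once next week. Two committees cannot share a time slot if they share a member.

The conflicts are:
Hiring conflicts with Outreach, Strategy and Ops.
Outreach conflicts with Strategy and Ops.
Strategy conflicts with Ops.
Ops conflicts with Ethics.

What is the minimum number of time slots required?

4

Hiring, Outreach, Strategy, Ops all conflict with each other, so at least 4 time slots are needed.
4 time slots suffice: Hiring=3, Outreach=4, Strategy=2, Ops=1, Ethics=2. Every pair that conflicts lands in different time slots.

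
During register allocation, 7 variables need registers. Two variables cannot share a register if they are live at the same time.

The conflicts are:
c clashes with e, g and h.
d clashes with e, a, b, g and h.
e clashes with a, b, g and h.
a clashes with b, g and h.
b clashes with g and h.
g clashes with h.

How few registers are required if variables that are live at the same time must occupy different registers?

6

d, e, a, b, g, h pairwise conflict, so at least 6 registers are needed.
Using 6 registers: c=4, d=4, e=3, a=6, b=5, g=2, h=1. No two conflicting variables share a register.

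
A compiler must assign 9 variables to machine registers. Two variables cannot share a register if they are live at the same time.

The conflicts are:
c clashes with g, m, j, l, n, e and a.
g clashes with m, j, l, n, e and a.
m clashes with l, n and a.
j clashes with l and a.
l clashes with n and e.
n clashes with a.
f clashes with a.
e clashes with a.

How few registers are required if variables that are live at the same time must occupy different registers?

5

c, g, m, l, n are mutually in conflict, so at least 5 registers are needed.
5 registers suffice: register 1 → {c, f}; register 2 → {g}; register 3 → {l, a}; register 4 → {m, j, e}; register 5 → {n}. Every pair that conflicts lands in different registers.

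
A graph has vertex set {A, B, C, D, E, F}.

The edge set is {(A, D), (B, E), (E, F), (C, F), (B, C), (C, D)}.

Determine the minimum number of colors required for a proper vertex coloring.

2

C and F are adjacent, so at least 2 colors are needed.
2 colors suffice: color red → {A, C, E}; color blue → {B, D, F}. Every edge joins two different colors.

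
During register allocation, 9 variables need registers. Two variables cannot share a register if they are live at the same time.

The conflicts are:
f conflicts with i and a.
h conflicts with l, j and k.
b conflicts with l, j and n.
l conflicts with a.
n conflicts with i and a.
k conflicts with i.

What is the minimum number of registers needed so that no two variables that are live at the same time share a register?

2

f and a conflict, so at least 2 registers are needed.
2 registers suffice: f=2, h=1, b=1, l=2, j=2, n=2, k=2, i=1, a=1. No two conflicting variables share a register.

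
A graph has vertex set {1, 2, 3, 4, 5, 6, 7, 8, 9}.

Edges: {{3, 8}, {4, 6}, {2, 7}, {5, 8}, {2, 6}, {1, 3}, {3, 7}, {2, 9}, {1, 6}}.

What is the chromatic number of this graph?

3

The cycle 3-1-6-2-7-3 has odd length 5, so it cannot be 2-colored; at least 3 colors are needed.
A valid assignment using 3 colors: 1=blue, 2=blue, 3=red, 4=blue, 5=red, 6=red, 7=green, 8=blue, 9=red. Every edge joins two different colors.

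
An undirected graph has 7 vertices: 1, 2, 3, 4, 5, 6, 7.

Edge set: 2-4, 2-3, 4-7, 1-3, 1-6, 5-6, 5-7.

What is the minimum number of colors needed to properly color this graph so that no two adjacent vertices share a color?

The cycle 7-5-6-1-3-2-4-7 has odd length 7, so it cannot be 2-colored; at least 3 colors are needed.
One proper 3-coloring: 1=a, 2=a, 3=b, 4=b, 5=b, 6=c, 7=a. Each edge has distinct colors on its endpoints.

3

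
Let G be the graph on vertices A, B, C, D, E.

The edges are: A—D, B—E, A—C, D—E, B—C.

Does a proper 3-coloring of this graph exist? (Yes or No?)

Yes

The chromatic number is 3. The cycle D-E-B-C-A-D has odd length 5, so it cannot be 2-colored; at least 3 colors are needed.
One proper 3-coloring: A=2, B=1, C=3, D=1, E=2.
That is already a proper 3-coloring.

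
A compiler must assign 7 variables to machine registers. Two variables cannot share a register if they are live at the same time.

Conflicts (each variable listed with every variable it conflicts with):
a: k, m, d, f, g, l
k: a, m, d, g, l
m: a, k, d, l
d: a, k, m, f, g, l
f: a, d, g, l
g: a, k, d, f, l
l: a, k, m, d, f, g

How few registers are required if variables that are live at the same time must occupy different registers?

5

a, k, m, d, l pairwise conflict, so at least 5 registers are needed.
5 registers suffice: register 1 → {a}; register 2 → {l}; register 3 → {d}; register 4 → {m, g}; register 5 → {k, f}. Every pair that conflicts lands in different registers.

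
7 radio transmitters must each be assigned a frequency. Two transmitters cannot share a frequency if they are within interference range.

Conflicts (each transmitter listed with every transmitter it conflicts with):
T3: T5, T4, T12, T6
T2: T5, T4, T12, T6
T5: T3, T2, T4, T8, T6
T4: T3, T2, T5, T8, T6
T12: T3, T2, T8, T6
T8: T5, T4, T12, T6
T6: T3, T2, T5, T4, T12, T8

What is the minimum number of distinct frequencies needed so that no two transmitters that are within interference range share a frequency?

T2, T5, T4, T6 all conflict with each other, so at least 4 frequencies are needed.
4 frequencies suffice: T3=4, T2=4, T5=2, T4=3, T12=2, T8=4, T6=1. Each listed conflict is separated.

4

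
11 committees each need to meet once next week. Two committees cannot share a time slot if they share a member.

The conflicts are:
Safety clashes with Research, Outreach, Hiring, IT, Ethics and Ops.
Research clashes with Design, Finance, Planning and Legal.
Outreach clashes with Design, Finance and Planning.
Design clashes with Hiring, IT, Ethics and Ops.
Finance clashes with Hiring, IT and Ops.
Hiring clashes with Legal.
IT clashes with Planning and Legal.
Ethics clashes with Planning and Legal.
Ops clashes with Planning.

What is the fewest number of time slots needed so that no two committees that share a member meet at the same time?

2

Finance and Ops conflict, so at least 2 time slots are needed.
A valid assignment using 2 time slots: Safety=1, Research=2, Outreach=2, Design=1, Finance=1, Hiring=2, IT=2, Ethics=2, Ops=2, Planning=1, Legal=1. No two conflicting committees share a time slot.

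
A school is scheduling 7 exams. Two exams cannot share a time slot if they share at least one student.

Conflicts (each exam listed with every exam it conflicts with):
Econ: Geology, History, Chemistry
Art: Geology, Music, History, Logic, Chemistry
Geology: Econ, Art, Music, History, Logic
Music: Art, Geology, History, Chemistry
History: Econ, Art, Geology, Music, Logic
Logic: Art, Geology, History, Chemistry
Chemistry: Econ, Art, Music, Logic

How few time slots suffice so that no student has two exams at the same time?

Art, Geology, Music, History pairwise conflict, so at least 4 time slots are needed.
A valid assignment using 4 time slots: Econ=1, Art=1, Geology=3, Music=4, History=2, Logic=4, Chemistry=2. Every pair that conflicts lands in different time slots.

4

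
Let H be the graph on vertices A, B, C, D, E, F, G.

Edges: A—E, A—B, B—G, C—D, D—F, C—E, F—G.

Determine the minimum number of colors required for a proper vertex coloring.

3

The cycle D-C-E-A-B-G-F-D has odd length 7, so it cannot be 2-colored; at least 3 colors are needed.
A valid assignment using 3 colors: A=1, B=2, C=1, D=2, E=2, F=1, G=3. No two adjacent vertices share a color.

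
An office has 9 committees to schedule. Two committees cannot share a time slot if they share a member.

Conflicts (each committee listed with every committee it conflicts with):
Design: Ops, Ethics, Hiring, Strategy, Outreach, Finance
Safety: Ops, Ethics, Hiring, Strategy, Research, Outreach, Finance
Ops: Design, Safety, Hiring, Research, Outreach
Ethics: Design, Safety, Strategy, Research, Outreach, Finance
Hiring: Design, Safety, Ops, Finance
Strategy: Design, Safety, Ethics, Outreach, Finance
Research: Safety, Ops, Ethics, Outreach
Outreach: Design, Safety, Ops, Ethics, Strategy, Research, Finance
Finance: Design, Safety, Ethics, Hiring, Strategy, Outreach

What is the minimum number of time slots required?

5

Design, Ethics, Strategy, Outreach, Finance pairwise conflict, so at least 5 time slots are needed.
5 time slots suffice: Design=1, Safety=1, Ops=3, Ethics=4, Hiring=2, Strategy=5, Research=5, Outreach=2, Finance=3. No two conflicting committees share a time slot.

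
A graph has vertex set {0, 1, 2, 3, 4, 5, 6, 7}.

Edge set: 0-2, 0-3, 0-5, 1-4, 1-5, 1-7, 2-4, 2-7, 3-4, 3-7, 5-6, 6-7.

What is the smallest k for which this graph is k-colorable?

The cycle 1-5-0-3-4-1 has odd length 5, so it cannot be 2-colored; at least 3 colors are needed.
3 colors suffice: color red → {0, 4, 7}; color blue → {2, 3, 5}; color green → {1, 6}. Every edge joins two different colors.

3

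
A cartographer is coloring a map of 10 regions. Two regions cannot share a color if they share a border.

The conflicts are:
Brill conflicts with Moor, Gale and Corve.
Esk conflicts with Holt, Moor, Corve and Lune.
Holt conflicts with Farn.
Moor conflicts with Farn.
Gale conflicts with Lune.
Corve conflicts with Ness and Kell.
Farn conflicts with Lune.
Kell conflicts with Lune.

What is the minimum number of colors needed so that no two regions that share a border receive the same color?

3

The cycle Lune-Kell-Corve-Brill-Gale-Lune has odd length 5, so it cannot be 2-colored; at least 3 colors are needed.
A valid assignment using 3 colors: Brill=2, Esk=2, Holt=1, Moor=1, Gale=3, Corve=1, Farn=2, Ness=2, Kell=2, Lune=1. Each listed conflict is separated.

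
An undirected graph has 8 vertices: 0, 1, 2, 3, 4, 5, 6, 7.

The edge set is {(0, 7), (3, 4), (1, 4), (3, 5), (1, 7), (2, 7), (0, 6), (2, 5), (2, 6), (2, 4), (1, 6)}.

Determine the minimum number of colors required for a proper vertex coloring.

2

0 and 7 are adjacent, so at least 2 colors are needed.
2 colors suffice: color red → {0, 1, 2, 3}; color blue → {4, 5, 6, 7}. No two adjacent vertices share a color.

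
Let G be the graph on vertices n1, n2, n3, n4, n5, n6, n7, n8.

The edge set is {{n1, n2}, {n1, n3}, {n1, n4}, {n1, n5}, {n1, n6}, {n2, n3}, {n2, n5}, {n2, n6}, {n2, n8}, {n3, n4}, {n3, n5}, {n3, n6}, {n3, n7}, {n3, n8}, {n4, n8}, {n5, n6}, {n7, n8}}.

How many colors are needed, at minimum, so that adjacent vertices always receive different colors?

5

n1, n2, n3, n5, n6 are mutually adjacent (a clique of size 5), so at least 5 colors are needed.
5 colors suffice: color R → {n3}; color B → {n1, n8}; color G → {n2, n4, n7}; color Y → {n6}; color P → {n5}. Each edge has distinct colors on its endpoints.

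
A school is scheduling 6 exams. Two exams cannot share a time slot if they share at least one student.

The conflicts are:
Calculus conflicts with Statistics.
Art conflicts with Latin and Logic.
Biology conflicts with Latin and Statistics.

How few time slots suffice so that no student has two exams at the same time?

Art and Logic conflict, so at least 2 time slots are needed.
2 time slots suffice: Calculus=1, Art=1, Biology=1, Latin=2, Logic=2, Statistics=2. Every pair that conflicts lands in different time slots.

2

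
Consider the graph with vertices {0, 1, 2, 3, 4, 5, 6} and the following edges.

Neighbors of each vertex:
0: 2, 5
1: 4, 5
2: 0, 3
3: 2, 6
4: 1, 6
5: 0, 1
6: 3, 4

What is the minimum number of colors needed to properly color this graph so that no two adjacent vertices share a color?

3

The cycle 6-3-2-0-5-1-4-6 has odd length 7, so it cannot be 2-colored; at least 3 colors are needed.
A valid assignment using 3 colors: 0=red, 1=green, 2=blue, 3=red, 4=red, 5=blue, 6=blue. No two adjacent vertices share a color.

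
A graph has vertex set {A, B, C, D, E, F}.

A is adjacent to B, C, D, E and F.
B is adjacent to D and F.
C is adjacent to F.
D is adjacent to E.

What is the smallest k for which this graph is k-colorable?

3

A, D, E are pairwise adjacent, so at least 3 colors are needed.
One proper 3-coloring: A=red, B=green, C=green, D=blue, E=green, F=blue. Every edge joins two different colors.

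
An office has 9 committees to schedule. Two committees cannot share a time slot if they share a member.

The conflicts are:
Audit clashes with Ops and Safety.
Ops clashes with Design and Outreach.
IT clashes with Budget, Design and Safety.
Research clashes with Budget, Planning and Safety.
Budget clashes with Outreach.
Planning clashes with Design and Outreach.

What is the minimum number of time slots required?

The cycle Budget-Outreach-Ops-Design-IT-Budget has odd length 5, so it cannot be 2-colored; at least 3 time slots are needed.
3 time slots suffice: time slot 1 → {Ops, IT, Research}; time slot 2 → {Budget, Planning, Safety}; time slot 3 → {Audit, Design, Outreach}. Every pair that conflicts lands in different time slots.

3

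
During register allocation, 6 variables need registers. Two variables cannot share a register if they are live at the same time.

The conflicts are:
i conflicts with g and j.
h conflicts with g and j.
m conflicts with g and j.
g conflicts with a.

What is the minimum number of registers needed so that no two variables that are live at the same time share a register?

h and g conflict, so at least 2 registers are needed.
A valid assignment using 2 registers: i=2, h=2, m=2, g=1, j=1, a=2. No two conflicting variables share a register.

2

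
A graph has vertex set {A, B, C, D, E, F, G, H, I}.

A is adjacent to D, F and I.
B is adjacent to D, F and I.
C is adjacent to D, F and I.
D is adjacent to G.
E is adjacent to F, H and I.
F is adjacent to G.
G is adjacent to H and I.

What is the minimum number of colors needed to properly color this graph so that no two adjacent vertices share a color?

2

E and I are adjacent, so at least 2 colors are needed.
A valid assignment using 2 colors: A=2, B=2, C=2, D=1, E=2, F=1, G=2, H=1, I=1. No two adjacent vertices share a color.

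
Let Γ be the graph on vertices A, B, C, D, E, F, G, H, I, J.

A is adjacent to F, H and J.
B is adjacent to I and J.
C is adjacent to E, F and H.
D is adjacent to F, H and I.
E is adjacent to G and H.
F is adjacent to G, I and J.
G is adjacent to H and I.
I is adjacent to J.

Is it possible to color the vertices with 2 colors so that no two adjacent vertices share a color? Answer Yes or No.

F, G, I are mutually adjacent, so at least 3 colors are needed.
So 2 colors are not enough.

No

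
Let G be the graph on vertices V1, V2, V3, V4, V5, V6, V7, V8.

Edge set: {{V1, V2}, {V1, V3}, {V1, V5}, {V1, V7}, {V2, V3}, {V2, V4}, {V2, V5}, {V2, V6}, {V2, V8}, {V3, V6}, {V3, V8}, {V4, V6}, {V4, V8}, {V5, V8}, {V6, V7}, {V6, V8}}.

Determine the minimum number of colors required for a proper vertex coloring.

4

V2, V3, V6, V8 form a clique, so at least 4 colors are needed.
4 colors suffice: color 1 → {V2, V7}; color 2 → {V1, V8}; color 3 → {V5, V6}; color 4 → {V3, V4}. Each edge has distinct colors on its endpoints.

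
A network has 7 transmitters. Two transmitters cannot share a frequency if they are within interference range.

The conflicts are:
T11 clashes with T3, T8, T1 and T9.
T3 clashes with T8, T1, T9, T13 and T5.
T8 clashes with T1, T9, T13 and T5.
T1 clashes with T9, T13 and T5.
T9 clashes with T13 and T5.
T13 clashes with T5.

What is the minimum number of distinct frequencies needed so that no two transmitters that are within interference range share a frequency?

T3, T8, T1, T9, T13, T5 are mutually in conflict, so at least 6 frequencies are needed.
Using 6 frequencies: T11=5, T3=1, T8=4, T1=2, T9=3, T13=5, T5=6. No two conflicting transmitters share a frequency.

6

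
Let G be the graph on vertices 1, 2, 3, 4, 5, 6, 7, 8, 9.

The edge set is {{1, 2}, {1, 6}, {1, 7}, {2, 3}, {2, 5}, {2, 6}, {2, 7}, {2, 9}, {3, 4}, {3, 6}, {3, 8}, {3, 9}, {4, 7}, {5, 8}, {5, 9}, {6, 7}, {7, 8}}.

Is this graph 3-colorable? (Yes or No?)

No

1, 2, 6, 7 form a clique, so at least 4 colors are needed.
So 3 colors are not enough.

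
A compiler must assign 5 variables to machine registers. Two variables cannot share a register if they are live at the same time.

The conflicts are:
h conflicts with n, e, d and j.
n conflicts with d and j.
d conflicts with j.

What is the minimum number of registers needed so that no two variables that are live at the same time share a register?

4

h, n, d, j pairwise conflict, so at least 4 registers are needed.
A valid assignment using 4 registers: h=1, n=3, e=2, d=4, j=2. Each listed conflict is separated.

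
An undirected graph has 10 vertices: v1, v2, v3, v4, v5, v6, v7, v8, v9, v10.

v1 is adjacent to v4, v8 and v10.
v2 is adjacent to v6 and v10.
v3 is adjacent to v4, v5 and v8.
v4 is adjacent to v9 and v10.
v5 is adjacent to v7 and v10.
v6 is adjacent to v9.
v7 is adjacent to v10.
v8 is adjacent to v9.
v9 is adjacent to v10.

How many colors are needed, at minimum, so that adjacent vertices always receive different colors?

v1, v4, v10 are pairwise adjacent, so at least 3 colors are needed.
One proper 3-coloring: v1=blue, v2=blue, v3=red, v4=green, v5=blue, v6=red, v7=green, v8=green, v9=blue, v10=red. Every edge joins two different colors.

3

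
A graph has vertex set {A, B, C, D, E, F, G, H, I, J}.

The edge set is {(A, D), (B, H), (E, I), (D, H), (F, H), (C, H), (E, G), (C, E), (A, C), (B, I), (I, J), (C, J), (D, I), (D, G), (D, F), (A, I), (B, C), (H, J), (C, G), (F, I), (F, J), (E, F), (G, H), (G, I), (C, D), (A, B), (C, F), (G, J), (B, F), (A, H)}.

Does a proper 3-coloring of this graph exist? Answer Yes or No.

C, F, H, J are mutually adjacent (a clique of size 4), so at least 4 colors are needed.
So 3 colors are not enough.

No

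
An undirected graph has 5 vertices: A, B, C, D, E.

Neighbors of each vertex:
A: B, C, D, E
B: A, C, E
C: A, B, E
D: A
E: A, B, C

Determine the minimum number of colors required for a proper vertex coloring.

4

A, B, C, E form a clique, so at least 4 colors are needed.
One proper 4-coloring: A=1, B=4, C=2, D=2, E=3. Every edge joins two different colors.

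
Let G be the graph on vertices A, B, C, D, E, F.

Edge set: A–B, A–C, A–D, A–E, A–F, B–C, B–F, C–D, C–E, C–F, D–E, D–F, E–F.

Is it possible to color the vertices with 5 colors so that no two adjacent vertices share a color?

Yes

The chromatic number is 5. A, C, D, E, F are pairwise adjacent (a clique of size 5), so at least 5 colors are needed.
5 colors suffice: A=blue, B=yellow, C=red, D=purple, E=yellow, F=green.
That is already a proper 5-coloring.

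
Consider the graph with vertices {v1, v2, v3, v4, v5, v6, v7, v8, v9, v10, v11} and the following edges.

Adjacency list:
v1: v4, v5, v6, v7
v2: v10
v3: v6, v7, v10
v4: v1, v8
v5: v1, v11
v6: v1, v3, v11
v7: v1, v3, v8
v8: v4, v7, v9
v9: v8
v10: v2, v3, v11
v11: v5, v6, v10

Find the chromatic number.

v3 and v6 are adjacent, so at least 2 colors are needed.
2 colors suffice: color red → {v1, v2, v3, v8, v11}; color blue → {v4, v5, v6, v7, v9, v10}. No two adjacent vertices share a color.

2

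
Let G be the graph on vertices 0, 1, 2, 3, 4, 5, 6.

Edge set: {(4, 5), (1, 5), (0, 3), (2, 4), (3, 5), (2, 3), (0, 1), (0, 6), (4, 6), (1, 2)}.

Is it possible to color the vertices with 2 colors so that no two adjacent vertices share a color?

No

The cycle 6-4-2-1-0-6 has odd length 5, so it cannot be 2-colored; at least 3 colors are needed.
So 2 colors are not enough.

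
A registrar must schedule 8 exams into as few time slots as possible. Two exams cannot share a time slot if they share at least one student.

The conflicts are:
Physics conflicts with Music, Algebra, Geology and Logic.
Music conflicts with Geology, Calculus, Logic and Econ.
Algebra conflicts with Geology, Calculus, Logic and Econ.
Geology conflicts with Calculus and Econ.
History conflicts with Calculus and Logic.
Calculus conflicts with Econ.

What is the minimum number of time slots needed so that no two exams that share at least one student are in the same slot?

Music, Geology, Calculus, Econ pairwise conflict, so at least 4 time slots are needed.
4 time slots suffice: time slot 1 → {Geology, Logic}; time slot 2 → {Physics, Calculus}; time slot 3 → {Music, Algebra, History}; time slot 4 → {Econ}. No two conflicting exams share a time slot.

4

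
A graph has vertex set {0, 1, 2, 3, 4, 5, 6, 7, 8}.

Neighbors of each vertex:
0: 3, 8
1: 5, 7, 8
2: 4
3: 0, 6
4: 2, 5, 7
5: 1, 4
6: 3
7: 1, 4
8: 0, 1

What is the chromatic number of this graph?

2

0 and 3 are adjacent, so at least 2 colors are needed.
One proper 2-coloring: 0=red, 1=red, 2=blue, 3=blue, 4=red, 5=blue, 6=red, 7=blue, 8=blue. Each edge has distinct colors on its endpoints.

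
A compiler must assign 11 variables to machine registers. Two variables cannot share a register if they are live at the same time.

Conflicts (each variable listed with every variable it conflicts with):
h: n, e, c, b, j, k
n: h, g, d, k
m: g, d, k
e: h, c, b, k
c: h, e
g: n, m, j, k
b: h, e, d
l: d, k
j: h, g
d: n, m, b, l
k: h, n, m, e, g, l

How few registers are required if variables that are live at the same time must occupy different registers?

3

h, e, c pairwise conflict, so at least 3 registers are needed.
Using 3 registers: h=2, n=3, m=3, e=3, c=1, g=2, b=1, l=3, j=1, d=2, k=1. Each listed conflict is separated.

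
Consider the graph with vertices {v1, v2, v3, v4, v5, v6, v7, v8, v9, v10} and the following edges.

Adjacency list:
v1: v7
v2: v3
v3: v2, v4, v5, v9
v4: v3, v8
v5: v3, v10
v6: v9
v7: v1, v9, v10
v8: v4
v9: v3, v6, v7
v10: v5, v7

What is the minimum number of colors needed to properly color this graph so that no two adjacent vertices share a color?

3

The cycle v10-v7-v9-v3-v5-v10 has odd length 5, so it cannot be 2-colored; at least 3 colors are needed.
A valid assignment using 3 colors: v1=blue, v2=blue, v3=red, v4=blue, v5=blue, v6=red, v7=red, v8=red, v9=blue, v10=green. Each edge has distinct colors on its endpoints.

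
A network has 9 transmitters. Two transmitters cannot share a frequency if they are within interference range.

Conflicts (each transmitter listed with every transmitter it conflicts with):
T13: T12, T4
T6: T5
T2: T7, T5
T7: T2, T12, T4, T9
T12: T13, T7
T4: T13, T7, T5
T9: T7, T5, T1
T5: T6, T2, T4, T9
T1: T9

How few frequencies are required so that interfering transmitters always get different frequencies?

T9 and T5 conflict, so at least 2 frequencies are needed.
2 frequencies suffice: frequency 1 → {T13, T7, T5, T1}; frequency 2 → {T6, T2, T12, T4, T9}. Each listed conflict is separated.

2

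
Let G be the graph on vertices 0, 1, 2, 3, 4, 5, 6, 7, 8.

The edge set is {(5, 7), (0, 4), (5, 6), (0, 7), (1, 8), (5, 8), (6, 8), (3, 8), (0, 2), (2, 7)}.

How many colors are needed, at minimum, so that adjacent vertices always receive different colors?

5, 6, 8 are mutually adjacent, so at least 3 colors are needed.
3 colors suffice: color a → {0, 8}; color b → {1, 3, 4, 6, 7}; color c → {2, 5}. Every edge joins two different colors.

3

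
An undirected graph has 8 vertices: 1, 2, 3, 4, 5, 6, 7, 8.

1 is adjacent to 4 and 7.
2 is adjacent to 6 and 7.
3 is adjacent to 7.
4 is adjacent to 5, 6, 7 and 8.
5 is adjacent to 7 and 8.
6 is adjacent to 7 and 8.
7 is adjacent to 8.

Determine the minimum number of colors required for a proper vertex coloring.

4, 6, 7, 8 are mutually adjacent (a clique of size 4), so at least 4 colors are needed.
4 colors suffice: color red → {7}; color blue → {2, 3, 4}; color green → {1, 5, 6}; color yellow → {8}. Each edge has distinct colors on its endpoints.

4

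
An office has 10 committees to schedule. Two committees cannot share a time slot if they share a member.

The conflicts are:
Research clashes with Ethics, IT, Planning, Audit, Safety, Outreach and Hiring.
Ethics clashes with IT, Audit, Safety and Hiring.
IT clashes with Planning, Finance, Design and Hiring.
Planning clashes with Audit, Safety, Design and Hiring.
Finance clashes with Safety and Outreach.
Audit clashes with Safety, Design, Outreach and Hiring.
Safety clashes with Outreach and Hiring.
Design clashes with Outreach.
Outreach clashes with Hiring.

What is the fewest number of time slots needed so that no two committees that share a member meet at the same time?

Research, Ethics, Audit, Safety, Hiring are mutually in conflict, so at least 5 time slots are needed.
5 time slots suffice: time slot 1 → {Research, Finance, Design}; time slot 2 → {IT, Audit}; time slot 3 → {Safety}; time slot 4 → {Hiring}; time slot 5 → {Ethics, Planning, Outreach}. Every pair that conflicts lands in different time slots.

5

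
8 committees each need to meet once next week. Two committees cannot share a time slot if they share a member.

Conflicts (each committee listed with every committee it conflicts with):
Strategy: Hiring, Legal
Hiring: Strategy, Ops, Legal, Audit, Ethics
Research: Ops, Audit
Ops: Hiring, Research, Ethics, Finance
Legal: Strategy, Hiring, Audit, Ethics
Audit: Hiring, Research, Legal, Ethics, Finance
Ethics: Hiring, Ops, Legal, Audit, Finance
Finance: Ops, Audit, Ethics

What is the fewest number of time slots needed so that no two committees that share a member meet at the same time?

Hiring, Legal, Audit, Ethics all conflict with each other, so at least 4 time slots are needed.
4 time slots suffice: time slot 1 → {Strategy, Ops, Audit}; time slot 2 → {Research, Ethics}; time slot 3 → {Hiring, Finance}; time slot 4 → {Legal}. Every pair that conflicts lands in different time slots.

4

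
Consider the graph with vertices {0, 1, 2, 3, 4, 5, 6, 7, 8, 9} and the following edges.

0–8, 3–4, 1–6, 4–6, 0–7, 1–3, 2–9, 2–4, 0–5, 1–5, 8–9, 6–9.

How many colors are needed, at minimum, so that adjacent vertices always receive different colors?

2

2 and 9 are adjacent, so at least 2 colors are needed.
2 colors suffice: color a → {0, 1, 4, 9}; color b → {2, 3, 5, 6, 7, 8}. No two adjacent vertices share a color.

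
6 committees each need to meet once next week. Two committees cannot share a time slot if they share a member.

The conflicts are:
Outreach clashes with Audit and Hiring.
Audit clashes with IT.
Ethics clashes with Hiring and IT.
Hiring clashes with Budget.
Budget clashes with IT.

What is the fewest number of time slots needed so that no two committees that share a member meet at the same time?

3

The cycle Audit-IT-Ethics-Hiring-Outreach-Audit has odd length 5, so it cannot be 2-colored; at least 3 time slots are needed.
3 time slots suffice: time slot 1 → {Hiring, IT}; time slot 2 → {Outreach, Ethics, Budget}; time slot 3 → {Audit}. Every pair that conflicts lands in different time slots.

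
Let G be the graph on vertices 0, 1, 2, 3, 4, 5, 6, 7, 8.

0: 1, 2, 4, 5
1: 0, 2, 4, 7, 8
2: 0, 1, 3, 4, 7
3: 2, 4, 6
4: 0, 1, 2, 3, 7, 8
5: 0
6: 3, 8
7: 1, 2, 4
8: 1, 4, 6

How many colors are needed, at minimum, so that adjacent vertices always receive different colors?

0, 1, 2, 4 are mutually adjacent (a clique of size 4), so at least 4 colors are needed.
One proper 4-coloring: 0=yellow, 1=green, 2=blue, 3=green, 4=red, 5=red, 6=red, 7=yellow, 8=blue. Each edge has distinct colors on its endpoints.

4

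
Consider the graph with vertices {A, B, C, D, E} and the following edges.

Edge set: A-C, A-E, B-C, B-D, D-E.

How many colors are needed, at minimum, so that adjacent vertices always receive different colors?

3

The cycle A-C-B-D-E-A has odd length 5, so it cannot be 2-colored; at least 3 colors are needed.
One proper 3-coloring: A=2, B=1, C=3, D=2, E=1. Every edge joins two different colors.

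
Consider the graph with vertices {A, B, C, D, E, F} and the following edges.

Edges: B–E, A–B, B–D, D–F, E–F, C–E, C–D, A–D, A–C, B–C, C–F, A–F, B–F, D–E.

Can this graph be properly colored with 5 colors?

The chromatic number is 5. B, C, D, E, F are mutually adjacent (a clique of size 5), so at least 5 colors are needed.
5 colors suffice: color red → {F}; color blue → {C}; color green → {D}; color yellow → {B}; color purple → {A, E}.
That is already a proper 5-coloring.

Yes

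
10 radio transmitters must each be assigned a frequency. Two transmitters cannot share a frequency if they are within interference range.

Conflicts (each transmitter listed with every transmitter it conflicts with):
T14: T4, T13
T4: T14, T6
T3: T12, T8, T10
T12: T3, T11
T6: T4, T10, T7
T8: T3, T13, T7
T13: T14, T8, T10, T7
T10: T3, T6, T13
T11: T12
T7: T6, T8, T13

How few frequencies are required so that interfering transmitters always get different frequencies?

T8, T13, T7 all conflict with each other, so at least 3 frequencies are needed.
3 frequencies suffice: frequency 1 → {T3, T6, T13, T11}; frequency 2 → {T4, T12, T10, T7}; frequency 3 → {T14, T8}. Each listed conflict is separated.

3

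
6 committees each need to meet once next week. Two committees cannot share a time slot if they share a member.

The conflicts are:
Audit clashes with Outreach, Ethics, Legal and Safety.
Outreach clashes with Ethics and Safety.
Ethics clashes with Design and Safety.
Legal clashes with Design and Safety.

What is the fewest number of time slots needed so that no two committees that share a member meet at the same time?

4

Audit, Outreach, Ethics, Safety all conflict with each other, so at least 4 time slots are needed.
4 time slots suffice: Audit=2, Outreach=4, Ethics=3, Legal=3, Design=1, Safety=1. No two conflicting committees share a time slot.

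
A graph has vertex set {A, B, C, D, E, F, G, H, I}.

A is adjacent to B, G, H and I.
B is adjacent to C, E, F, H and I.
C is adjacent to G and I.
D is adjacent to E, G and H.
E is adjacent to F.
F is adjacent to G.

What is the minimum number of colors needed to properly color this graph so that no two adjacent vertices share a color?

3

A, B, H form a triangle, so at least 3 colors are needed.
3 colors suffice: color 1 → {B, G}; color 2 → {A, C, D, F}; color 3 → {E, H, I}. Each edge has distinct colors on its endpoints.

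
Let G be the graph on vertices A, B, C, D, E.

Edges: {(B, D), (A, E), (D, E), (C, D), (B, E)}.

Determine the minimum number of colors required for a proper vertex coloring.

B, D, E form a triangle, so at least 3 colors are needed.
3 colors suffice: A=1, B=3, C=2, D=1, E=2. Each edge has distinct colors on its endpoints.

3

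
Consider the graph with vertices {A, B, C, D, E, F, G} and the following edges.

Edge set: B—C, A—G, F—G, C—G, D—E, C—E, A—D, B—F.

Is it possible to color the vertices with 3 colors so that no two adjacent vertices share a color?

Yes

The chromatic number is 3. The cycle C-E-D-A-G-C has odd length 5, so it cannot be 2-colored; at least 3 colors are needed.
3 colors suffice: color 1 → {C, D, F}; color 2 → {B, E, G}; color 3 → {A}.
That is already a proper 3-coloring.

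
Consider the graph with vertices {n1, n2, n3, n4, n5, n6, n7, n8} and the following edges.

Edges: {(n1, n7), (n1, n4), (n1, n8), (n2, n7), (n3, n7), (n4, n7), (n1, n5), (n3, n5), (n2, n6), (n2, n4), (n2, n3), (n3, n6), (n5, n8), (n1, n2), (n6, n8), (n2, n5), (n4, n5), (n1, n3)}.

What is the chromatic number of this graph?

n1, n2, n4, n5 are pairwise adjacent (a clique of size 4), so at least 4 colors are needed.
4 colors suffice: color 1 → {n2, n8}; color 2 → {n1, n6}; color 3 → {n5, n7}; color 4 → {n3, n4}. No two adjacent vertices share a color.

4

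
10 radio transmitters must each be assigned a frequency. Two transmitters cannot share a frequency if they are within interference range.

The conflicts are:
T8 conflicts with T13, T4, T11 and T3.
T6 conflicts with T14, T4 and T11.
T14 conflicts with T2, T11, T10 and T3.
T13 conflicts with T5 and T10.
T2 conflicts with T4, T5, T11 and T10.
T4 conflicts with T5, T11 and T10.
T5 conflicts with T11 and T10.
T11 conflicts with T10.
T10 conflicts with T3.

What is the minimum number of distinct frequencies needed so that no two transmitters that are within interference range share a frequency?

T2, T4, T5, T11, T10 pairwise conflict, so at least 5 frequencies are needed.
5 frequencies suffice: frequency 1 → {T13, T11, T3}; frequency 2 → {T8, T6, T10}; frequency 3 → {T14, T4}; frequency 4 → {T2}; frequency 5 → {T5}. Every pair that conflicts lands in different frequencies.

5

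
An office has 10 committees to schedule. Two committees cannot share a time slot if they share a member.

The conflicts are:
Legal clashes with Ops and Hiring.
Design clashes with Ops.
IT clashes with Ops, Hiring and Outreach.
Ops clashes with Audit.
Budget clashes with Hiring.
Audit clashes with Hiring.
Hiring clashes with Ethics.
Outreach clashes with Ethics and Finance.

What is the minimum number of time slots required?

2

Legal and Ops conflict, so at least 2 time slots are needed.
2 time slots suffice: time slot 1 → {Ops, Hiring, Outreach}; time slot 2 → {Legal, Design, IT, Budget, Audit, Ethics, Finance}. Every pair that conflicts lands in different time slots.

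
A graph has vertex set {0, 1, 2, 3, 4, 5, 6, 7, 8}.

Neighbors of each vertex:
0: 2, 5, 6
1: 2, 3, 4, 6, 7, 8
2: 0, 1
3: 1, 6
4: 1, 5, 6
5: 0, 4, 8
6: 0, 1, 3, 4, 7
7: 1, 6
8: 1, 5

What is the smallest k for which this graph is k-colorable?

3

1, 4, 6 are pairwise adjacent, so at least 3 colors are needed.
A valid assignment using 3 colors: 0=a, 1=a, 2=b, 3=c, 4=c, 5=b, 6=b, 7=c, 8=c. Every edge joins two different colors.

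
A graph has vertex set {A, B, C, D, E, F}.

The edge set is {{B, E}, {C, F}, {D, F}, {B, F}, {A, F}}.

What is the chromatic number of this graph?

D and F are adjacent, so at least 2 colors are needed.
2 colors suffice: color 1 → {E, F}; color 2 → {A, B, C, D}. Each edge has distinct colors on its endpoints.

2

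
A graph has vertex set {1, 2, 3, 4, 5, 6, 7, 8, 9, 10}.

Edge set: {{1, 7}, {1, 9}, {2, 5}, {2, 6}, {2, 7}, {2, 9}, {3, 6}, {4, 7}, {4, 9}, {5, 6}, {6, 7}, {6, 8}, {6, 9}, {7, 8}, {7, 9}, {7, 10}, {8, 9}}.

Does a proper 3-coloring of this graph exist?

No

2, 6, 7, 9 are pairwise adjacent (a clique of size 4), so at least 4 colors are needed.
So 3 colors are not enough.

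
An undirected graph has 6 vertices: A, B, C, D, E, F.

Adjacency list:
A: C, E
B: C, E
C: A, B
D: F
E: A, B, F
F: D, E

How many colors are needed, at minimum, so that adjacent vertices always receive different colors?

2

D and F are adjacent, so at least 2 colors are needed.
2 colors suffice: color 1 → {C, D, E}; color 2 → {A, B, F}. No two adjacent vertices share a color.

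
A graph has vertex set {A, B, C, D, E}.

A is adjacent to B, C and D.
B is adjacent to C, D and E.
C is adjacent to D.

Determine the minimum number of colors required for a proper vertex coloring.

A, B, C, D are pairwise adjacent (a clique of size 4), so at least 4 colors are needed.
4 colors suffice: color 1 → {B}; color 2 → {D, E}; color 3 → {A}; color 4 → {C}. Every edge joins two different colors.

4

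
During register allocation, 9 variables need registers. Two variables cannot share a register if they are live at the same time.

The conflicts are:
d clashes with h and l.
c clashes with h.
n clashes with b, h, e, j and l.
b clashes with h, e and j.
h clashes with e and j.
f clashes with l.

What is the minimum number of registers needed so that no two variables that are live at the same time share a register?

4

n, b, h, j are mutually in conflict, so at least 4 registers are needed.
4 registers suffice: register 1 → {h, l}; register 2 → {d, c, n, f}; register 3 → {b}; register 4 → {e, j}. Every pair that conflicts lands in different registers.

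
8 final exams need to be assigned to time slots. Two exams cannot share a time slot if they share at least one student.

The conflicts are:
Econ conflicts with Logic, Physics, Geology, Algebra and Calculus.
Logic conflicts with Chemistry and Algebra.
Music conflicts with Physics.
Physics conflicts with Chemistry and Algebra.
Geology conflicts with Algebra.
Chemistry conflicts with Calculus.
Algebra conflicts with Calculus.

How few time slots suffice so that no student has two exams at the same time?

Econ, Geology, Algebra are mutually in conflict, so at least 3 time slots are needed.
3 time slots suffice: time slot 1 → {Music, Chemistry, Algebra}; time slot 2 → {Econ}; time slot 3 → {Logic, Physics, Geology, Calculus}. No two conflicting exams share a time slot.

3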